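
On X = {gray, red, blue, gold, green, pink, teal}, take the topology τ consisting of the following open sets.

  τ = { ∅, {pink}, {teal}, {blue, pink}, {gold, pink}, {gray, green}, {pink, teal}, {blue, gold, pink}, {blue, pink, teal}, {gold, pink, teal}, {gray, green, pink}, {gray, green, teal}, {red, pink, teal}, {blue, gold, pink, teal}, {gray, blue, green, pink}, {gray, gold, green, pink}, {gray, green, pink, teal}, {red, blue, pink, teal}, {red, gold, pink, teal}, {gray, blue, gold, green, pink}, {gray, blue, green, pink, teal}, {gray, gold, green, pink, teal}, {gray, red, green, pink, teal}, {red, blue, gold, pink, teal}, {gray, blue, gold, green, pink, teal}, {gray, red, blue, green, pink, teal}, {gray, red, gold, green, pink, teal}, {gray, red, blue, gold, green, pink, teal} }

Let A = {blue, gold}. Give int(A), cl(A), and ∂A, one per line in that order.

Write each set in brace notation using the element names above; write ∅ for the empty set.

open subsets of A: ∅; so int(A) = ∅
closure: X∖int(X∖A) = X∖{gray, red, green, pink, teal} = {blue, gold}
∂A = {blue, gold} minus ∅ = {blue, gold}

int(A) = ∅
cl(A)  = {blue, gold}
∂A     = {blue, gold}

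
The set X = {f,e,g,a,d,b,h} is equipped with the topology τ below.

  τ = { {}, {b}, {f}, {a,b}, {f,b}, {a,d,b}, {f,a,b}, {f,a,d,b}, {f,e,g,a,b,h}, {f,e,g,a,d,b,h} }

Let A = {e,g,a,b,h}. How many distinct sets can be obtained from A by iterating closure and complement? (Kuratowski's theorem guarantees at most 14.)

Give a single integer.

closure: X∖int(X∖A) = X∖{f} = {e,g,a,d,b,h}
Let k=closure and c=complement:
  1. A     = {e,g,a,b,h}
  2. kA    = {e,g,a,d,b,h}
  3. cA    = {f,d}
  4. ckA   = {f}
  5. kcA   = {f,e,g,d,h}
  6. kckA  = {f,e,g,h}
  7. ckcA  = {a,b}
  8. ckckA = {a,d,b}
— saturated at 8

8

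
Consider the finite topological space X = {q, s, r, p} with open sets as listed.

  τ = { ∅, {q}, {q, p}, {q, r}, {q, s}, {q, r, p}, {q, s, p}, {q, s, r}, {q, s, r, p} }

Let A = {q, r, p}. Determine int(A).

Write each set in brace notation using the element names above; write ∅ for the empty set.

opens ⊆ A: ∅, {q}, {q, r}, {q, p}, {q, r, p}; union → int = {q, r, p}

{q, r, p}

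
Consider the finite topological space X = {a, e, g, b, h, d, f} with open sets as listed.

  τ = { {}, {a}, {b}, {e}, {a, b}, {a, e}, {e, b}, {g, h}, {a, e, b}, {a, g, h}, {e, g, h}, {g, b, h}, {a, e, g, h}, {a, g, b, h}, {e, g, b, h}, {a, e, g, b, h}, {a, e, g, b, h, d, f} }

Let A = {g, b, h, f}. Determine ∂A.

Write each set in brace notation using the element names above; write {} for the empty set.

{d, f}

interior: largest open inside A is {g, b, h} (from {}, {b}, {g, h}, {g, b, h})
cl via duality: int({a, e, d}) = {a, e}, so X∖{a, e} = {g, b, h, d, f}
cl∖int = {d, f}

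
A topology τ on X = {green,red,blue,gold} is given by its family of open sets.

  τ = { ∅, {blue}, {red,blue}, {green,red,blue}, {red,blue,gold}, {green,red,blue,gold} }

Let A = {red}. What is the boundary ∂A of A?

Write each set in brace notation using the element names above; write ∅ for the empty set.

{green,red,gold}

opens ⊆ A: ∅; union → int = ∅
complement {green,blue,gold}; its interior {blue}; cl(A) = X∖{blue} = {green,red,gold}
boundary = {green,red,gold} ∖ ∅ = {green,red,gold}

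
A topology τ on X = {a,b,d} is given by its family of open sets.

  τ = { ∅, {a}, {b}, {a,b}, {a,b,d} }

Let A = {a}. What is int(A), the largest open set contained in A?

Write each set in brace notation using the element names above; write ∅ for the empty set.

interior: largest open inside A is {a} (from ∅, {a})

{a}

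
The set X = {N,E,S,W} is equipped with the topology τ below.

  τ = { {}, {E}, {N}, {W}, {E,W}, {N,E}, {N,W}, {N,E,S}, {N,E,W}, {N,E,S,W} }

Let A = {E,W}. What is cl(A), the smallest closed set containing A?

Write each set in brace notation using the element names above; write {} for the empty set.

{E,S,W}

X∖A={N,S}, int(X∖A)={N}, hence cl(A)={E,S,W}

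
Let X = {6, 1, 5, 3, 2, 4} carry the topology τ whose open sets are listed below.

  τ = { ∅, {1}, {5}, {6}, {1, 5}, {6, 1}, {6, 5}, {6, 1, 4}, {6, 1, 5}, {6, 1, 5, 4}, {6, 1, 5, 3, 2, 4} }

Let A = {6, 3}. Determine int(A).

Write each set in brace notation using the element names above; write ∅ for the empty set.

{6}

open subsets of A: ∅, {6}; so int(A) = {6}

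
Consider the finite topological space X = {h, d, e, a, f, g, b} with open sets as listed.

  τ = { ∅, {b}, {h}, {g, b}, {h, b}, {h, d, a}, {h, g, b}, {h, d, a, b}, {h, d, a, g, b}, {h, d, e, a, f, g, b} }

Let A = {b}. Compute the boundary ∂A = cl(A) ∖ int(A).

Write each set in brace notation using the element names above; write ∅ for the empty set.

opens ⊆ A: ∅, {b}; union → int = {b}
complement {h, d, e, a, f, g}; its interior {h, d, a}; cl(A) = X∖{h, d, a} = {e, f, g, b}
boundary = {e, f, g, b} ∖ {b} = {e, f, g}

{e, f, g}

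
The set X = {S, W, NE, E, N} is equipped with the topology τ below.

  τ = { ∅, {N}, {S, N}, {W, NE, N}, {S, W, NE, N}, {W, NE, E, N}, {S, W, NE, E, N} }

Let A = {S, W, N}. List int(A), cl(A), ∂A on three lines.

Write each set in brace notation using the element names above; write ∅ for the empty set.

int(A) = {S, N}
cl(A)  = {S, W, NE, E, N}
∂A     = {W, NE, E}

opens ⊆ A: ∅, {N}, {S, N}; union → int = {S, N}
complement {NE, E}; its interior ∅; cl(A) = X∖∅ = {S, W, NE, E, N}
boundary = {S, W, NE, E, N} ∖ {S, N} = {W, NE, E}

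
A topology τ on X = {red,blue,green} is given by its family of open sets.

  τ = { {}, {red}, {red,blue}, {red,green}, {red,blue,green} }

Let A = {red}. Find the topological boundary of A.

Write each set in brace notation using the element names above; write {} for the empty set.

U open, U⊆A: {}, {red}. int(A) = ⋃ = {red}
X∖A={blue,green}, int(X∖A)={}, hence cl(A)={red,blue,green}
∂A: remove int from cl → {blue,green}

{blue,green}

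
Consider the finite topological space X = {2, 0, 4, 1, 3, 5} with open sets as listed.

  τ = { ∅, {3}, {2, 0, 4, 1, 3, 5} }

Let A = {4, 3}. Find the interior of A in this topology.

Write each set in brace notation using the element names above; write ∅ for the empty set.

interior: largest open inside A is {3} (from ∅, {3})

{3}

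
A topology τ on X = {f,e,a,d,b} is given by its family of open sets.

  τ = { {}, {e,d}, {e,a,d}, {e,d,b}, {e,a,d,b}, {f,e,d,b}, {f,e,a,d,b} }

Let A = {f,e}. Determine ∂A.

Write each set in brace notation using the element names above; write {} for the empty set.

{f,e,a,d,b}

interior: largest open inside A is {} (from {})
cl via duality: int({a,d,b}) = {}, so X∖{} = {f,e,a,d,b}
cl∖int = {f,e,a,d,b}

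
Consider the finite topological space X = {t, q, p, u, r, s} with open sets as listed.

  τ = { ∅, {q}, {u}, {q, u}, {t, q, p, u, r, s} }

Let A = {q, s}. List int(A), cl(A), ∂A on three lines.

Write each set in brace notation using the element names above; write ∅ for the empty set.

U open, U⊆A: ∅, {q}. int(A) = ⋃ = {q}
X∖A={t, p, u, r}, int(X∖A)={u}, hence cl(A)={t, q, p, r, s}
∂A: remove int from cl → {t, p, r, s}

int(A) = {q}
cl(A)  = {t, q, p, r, s}
∂A     = {t, p, r, s}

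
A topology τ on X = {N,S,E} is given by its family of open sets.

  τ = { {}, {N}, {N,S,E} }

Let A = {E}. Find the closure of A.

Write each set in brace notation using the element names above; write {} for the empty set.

{S,E}

cl via duality: int({N,S}) = {N}, so X∖{N} = {S,E}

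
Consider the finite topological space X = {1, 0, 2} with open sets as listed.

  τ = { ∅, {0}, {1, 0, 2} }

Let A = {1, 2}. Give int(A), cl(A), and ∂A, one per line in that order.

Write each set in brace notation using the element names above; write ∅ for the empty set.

opens ⊆ A: ∅; union → int = ∅
complement {0}; its interior {0}; cl(A) = X∖{0} = {1, 2}
boundary = {1, 2} ∖ ∅ = {1, 2}

int(A) = ∅
cl(A)  = {1, 2}
∂A     = {1, 2}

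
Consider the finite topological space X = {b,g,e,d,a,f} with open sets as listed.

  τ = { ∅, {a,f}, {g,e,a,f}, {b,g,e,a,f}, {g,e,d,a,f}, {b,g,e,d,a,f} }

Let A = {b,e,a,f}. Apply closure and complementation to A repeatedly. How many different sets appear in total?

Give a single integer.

cl via duality: int({g,d}) = ∅, so X∖∅ = {b,g,e,d,a,f}
Write k for closure, c for complement:
  1. A     = {b,e,a,f}
  2. kA    = {b,g,e,d,a,f}
  3. cA    = {g,d}
  4. ckA   = ∅
  5. kcA   = {b,g,e,d}
  6. ckcA  = {a,f}
applying k or c yields no new set

6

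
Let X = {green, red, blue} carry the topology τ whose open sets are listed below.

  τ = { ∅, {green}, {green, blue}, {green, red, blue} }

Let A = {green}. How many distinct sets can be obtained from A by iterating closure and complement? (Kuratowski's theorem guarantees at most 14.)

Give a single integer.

X∖A={red, blue}, int(X∖A)=∅, hence cl(A)={green, red, blue}
Orbit (k=closure, c=complement):
  1. A     = {green}
  2. kA    = {green, red, blue}
  3. cA    = {red, blue}
  4. ckA   = ∅
(closed under both — stop)

4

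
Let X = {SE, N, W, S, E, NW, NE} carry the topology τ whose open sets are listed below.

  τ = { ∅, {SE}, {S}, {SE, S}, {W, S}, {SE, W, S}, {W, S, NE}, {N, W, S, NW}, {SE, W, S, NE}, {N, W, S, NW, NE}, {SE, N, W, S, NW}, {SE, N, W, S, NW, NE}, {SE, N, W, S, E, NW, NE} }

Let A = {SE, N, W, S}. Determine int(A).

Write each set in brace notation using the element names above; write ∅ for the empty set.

open subsets of A: ∅, {S}, {SE}, {SE, S}, {W, S}, {SE, W, S}; so int(A) = {SE, W, S}

{SE, W, S}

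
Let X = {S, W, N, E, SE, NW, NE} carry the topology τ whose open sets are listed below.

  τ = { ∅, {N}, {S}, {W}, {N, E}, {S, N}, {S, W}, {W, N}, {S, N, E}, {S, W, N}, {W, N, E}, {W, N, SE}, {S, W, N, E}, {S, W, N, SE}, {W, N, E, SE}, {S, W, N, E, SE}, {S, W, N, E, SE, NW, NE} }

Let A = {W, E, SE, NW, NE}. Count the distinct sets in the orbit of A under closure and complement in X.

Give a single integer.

X∖A={S, N}, int(X∖A)={S, N}, hence cl(A)={W, E, SE, NW, NE}
Orbit (k=closure, c=complement):
  1. A     = {W, E, SE, NW, NE}
  2. cA    = {S, N}
  3. kcA   = {S, N, E, SE, NW, NE}
  4. ckcA  = {W}
  5. kckcA = {W, SE, NW, NE}
  6. ckckcA = {S, N, E}
(closed under both — stop)

6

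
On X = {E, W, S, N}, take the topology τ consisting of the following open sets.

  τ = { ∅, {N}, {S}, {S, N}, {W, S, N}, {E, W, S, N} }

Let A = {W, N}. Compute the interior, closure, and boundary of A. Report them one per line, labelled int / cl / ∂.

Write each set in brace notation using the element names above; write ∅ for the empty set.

interior: largest open inside A is {N} (from ∅, {N})
cl via duality: int({E, S}) = {S}, so X∖{S} = {E, W, N}
cl∖int = {E, W}

int(A) = {N}
cl(A)  = {E, W, N}
∂A     = {E, W}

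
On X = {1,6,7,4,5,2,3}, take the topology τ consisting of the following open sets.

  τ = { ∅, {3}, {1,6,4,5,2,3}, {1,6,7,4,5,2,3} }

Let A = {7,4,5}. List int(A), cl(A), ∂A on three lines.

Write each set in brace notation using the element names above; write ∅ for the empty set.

open subsets of A: ∅; so int(A) = ∅
closure: X∖int(X∖A) = X∖{3} = {1,6,7,4,5,2}
∂A = {1,6,7,4,5,2} minus ∅ = {1,6,7,4,5,2}

int(A) = ∅
cl(A)  = {1,6,7,4,5,2}
∂A     = {1,6,7,4,5,2}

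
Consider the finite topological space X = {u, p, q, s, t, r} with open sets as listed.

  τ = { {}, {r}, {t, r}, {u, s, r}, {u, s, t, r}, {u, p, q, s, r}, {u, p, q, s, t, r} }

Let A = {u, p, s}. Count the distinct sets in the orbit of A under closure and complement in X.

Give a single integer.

6

cl via duality: int({q, t, r}) = {t, r}, so X∖{t, r} = {u, p, q, s}
Write k for closure, c for complement:
  1. A     = {u, p, s}
  2. kA    = {u, p, q, s}
  3. cA    = {q, t, r}
  4. ckA   = {t, r}
  5. kcA   = {u, p, q, s, t, r}
  6. ckcA  = {}
applying k or c yields no new set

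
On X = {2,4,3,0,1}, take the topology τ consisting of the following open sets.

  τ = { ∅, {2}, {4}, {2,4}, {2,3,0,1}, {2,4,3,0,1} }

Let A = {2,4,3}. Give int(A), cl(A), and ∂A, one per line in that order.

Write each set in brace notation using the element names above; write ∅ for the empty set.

U open, U⊆A: ∅, {2}, {4}, {2,4}. int(A) = ⋃ = {2,4}
X∖A={0,1}, int(X∖A)=∅, hence cl(A)={2,4,3,0,1}
∂A: remove int from cl → {3,0,1}

int(A) = {2,4}
cl(A)  = {2,4,3,0,1}
∂A     = {3,0,1}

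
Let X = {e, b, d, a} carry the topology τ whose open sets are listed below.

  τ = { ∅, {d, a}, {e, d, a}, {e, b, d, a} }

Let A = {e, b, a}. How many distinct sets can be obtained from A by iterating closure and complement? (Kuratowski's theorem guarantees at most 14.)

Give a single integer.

4

complement {d}; its interior ∅; cl(A) = X∖∅ = {e, b, d, a}
With k = closure, c = complement:
  1. A     = {e, b, a}
  2. kA    = {e, b, d, a}
  3. cA    = {d}
  4. ckA   = ∅
k, c of each give nothing new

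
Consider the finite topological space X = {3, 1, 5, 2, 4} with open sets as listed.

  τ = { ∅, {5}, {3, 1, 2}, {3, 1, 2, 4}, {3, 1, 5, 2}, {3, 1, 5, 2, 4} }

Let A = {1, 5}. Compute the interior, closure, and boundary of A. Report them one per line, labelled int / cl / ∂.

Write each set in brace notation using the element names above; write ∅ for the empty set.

int(A) = {5}
cl(A)  = {3, 1, 5, 2, 4}
∂A     = {3, 1, 2, 4}

opens ⊆ A: ∅, {5}; union → int = {5}
complement {3, 2, 4}; its interior ∅; cl(A) = X∖∅ = {3, 1, 5, 2, 4}
boundary = {3, 1, 5, 2, 4} ∖ {5} = {3, 1, 2, 4}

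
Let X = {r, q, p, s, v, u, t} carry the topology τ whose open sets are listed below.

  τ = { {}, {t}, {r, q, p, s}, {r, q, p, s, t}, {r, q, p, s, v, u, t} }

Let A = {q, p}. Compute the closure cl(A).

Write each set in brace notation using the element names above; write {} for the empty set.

complement {r, s, v, u, t}; its interior {t}; cl(A) = X∖{t} = {r, q, p, s, v, u}

{r, q, p, s, v, u}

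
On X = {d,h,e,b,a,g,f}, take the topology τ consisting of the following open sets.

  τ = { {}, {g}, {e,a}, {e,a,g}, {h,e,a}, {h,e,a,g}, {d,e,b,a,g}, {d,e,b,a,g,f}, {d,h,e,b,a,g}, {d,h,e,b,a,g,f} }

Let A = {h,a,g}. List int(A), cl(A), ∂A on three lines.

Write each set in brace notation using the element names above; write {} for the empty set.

int(A) = {g}
cl(A)  = {d,h,e,b,a,g,f}
∂A     = {d,h,e,b,a,f}

opens ⊆ A: {}, {g}; union → int = {g}
complement {d,e,b,f}; its interior {}; cl(A) = X∖{} = {d,h,e,b,a,g,f}
boundary = {d,h,e,b,a,g,f} ∖ {g} = {d,h,e,b,a,f}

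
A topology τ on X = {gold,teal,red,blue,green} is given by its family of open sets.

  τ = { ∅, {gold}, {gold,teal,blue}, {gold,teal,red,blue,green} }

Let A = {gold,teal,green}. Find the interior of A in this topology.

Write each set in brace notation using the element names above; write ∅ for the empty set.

{gold}

U open, U⊆A: ∅, {gold}. int(A) = ⋃ = {gold}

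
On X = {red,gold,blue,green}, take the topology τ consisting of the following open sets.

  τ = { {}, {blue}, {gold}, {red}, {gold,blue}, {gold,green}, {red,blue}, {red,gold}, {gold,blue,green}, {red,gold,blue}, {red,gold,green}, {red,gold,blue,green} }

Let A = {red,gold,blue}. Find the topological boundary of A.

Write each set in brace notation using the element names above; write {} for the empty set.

opens ⊆ A: {}, {red}, {gold}, {blue}, {gold,blue}, {red,gold}, {red,blue}, {red,gold,blue}; union → int = {red,gold,blue}
complement {green}; its interior {}; cl(A) = X∖{} = {red,gold,blue,green}
boundary = {red,gold,blue,green} ∖ {red,gold,blue} = {green}

{green}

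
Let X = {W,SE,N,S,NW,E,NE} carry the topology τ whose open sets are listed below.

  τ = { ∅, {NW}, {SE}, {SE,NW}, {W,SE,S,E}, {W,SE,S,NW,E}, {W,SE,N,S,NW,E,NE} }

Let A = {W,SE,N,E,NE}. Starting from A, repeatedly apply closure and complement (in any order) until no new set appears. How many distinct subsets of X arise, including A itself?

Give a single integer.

cl via duality: int({S,NW}) = {NW}, so X∖{NW} = {W,SE,N,S,E,NE}
Write k for closure, c for complement:
  1. A     = {W,SE,N,E,NE}
  2. kA    = {W,SE,N,S,E,NE}
  3. cA    = {S,NW}
  4. ckA   = {NW}
  5. kcA   = {W,N,S,NW,E,NE}
  6. kckA  = {N,NW,NE}
  7. ckcA  = {SE}
  8. ckckA = {W,SE,S,E}
applying k or c yields no new set

8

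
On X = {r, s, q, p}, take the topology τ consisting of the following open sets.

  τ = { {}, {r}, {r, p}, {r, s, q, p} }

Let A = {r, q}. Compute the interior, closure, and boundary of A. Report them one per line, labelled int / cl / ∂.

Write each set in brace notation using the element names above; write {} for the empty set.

int(A) = {r}
cl(A)  = {r, s, q, p}
∂A     = {s, q, p}

interior: largest open inside A is {r} (from {}, {r})
cl via duality: int({s, p}) = {}, so X∖{} = {r, s, q, p}
cl∖int = {s, q, p}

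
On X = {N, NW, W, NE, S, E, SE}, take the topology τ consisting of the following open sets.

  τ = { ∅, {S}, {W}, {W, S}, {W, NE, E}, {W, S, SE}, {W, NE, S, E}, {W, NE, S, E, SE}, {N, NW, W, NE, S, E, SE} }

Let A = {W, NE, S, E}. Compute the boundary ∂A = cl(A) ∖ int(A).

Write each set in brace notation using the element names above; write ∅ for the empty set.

{N, NW, SE}

opens ⊆ A: ∅, {S}, {W}, {W, S}, {W, NE, E}, {W, NE, S, E}; union → int = {W, NE, S, E}
complement {N, NW, SE}; its interior ∅; cl(A) = X∖∅ = {N, NW, W, NE, S, E, SE}
boundary = {N, NW, W, NE, S, E, SE} ∖ {W, NE, S, E} = {N, NW, SE}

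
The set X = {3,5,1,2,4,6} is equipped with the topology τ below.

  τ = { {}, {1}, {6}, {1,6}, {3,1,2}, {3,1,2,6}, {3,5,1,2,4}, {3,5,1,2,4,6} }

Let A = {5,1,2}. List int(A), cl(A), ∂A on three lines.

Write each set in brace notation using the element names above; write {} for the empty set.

interior: largest open inside A is {1} (from {}, {1})
cl via duality: int({3,4,6}) = {6}, so X∖{6} = {3,5,1,2,4}
cl∖int = {3,5,2,4}

int(A) = {1}
cl(A)  = {3,5,1,2,4}
∂A     = {3,5,2,4}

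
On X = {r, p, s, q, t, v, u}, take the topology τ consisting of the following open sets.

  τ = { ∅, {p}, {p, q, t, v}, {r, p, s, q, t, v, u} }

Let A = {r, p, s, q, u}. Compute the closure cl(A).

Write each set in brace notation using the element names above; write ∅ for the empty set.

{r, p, s, q, t, v, u}

X∖A={t, v}, int(X∖A)=∅, hence cl(A)={r, p, s, q, t, v, u}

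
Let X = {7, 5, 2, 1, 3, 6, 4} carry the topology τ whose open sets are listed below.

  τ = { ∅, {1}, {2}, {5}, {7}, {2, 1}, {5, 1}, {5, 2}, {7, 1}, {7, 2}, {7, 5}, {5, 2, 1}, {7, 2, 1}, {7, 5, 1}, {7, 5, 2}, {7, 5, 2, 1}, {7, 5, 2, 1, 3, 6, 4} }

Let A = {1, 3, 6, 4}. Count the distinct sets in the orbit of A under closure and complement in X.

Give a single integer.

4

closure: X∖int(X∖A) = X∖{7, 5, 2} = {1, 3, 6, 4}
Let k=closure and c=complement:
  1. A     = {1, 3, 6, 4}
  2. cA    = {7, 5, 2}
  3. kcA   = {7, 5, 2, 3, 6, 4}
  4. ckcA  = {1}
— saturated at 4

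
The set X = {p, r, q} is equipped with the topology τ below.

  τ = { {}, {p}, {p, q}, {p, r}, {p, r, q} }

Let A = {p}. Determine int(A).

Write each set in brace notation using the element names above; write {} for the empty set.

U open, U⊆A: {}, {p}. int(A) = ⋃ = {p}

{p}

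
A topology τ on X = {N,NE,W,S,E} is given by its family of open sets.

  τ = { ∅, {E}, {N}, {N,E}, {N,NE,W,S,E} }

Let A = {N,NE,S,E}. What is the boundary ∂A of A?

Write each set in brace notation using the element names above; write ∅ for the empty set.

opens ⊆ A: ∅, {E}, {N}, {N,E}; union → int = {N,E}
complement {W}; its interior ∅; cl(A) = X∖∅ = {N,NE,W,S,E}
boundary = {N,NE,W,S,E} ∖ {N,E} = {NE,W,S}

{NE,W,S}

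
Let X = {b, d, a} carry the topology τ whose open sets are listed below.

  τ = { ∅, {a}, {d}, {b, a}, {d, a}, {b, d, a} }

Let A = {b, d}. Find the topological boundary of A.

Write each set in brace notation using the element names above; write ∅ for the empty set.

{b}

opens ⊆ A: ∅, {d}; union → int = {d}
complement {a}; its interior {a}; cl(A) = X∖{a} = {b, d}
boundary = {b, d} ∖ {d} = {b}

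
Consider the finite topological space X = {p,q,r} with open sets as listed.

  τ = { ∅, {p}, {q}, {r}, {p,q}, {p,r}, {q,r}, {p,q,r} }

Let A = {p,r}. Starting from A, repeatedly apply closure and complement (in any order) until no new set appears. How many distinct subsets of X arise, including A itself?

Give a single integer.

2

X∖A={q}, int(X∖A)={q}, hence cl(A)={p,r}
Orbit (k=closure, c=complement):
  1. A     = {p,r}
  2. cA    = {q}
(closed under both — stop)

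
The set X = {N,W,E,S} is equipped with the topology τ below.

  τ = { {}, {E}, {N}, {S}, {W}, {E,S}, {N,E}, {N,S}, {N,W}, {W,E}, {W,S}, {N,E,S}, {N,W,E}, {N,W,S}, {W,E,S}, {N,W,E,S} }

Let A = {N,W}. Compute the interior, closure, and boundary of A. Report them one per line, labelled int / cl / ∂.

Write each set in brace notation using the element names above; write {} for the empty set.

int(A) = {N,W}
cl(A)  = {N,W}
∂A     = {}

open subsets of A: {}, {N}, {W}, {N,W}; so int(A) = {N,W}
closure: X∖int(X∖A) = X∖{E,S} = {N,W}
∂A = {N,W} minus {N,W} = {}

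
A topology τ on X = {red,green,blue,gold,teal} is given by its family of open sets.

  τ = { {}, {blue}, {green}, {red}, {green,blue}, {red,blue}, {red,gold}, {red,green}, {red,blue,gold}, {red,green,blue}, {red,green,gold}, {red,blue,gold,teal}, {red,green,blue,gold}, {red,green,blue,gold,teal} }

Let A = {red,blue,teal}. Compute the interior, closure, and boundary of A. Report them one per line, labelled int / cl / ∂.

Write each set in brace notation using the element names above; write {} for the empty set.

int(A) = {red,blue}
cl(A)  = {red,blue,gold,teal}
∂A     = {gold,teal}

U open, U⊆A: {}, {red}, {blue}, {red,blue}. int(A) = ⋃ = {red,blue}
X∖A={green,gold}, int(X∖A)={green}, hence cl(A)={red,blue,gold,teal}
∂A: remove int from cl → {gold,teal}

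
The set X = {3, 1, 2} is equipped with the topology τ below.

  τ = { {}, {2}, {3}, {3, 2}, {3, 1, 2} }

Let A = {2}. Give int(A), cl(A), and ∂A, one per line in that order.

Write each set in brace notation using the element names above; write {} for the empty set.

int(A) = {2}
cl(A)  = {1, 2}
∂A     = {1}

open subsets of A: {}, {2}; so int(A) = {2}
closure: X∖int(X∖A) = X∖{3} = {1, 2}
∂A = {1, 2} minus {2} = {1}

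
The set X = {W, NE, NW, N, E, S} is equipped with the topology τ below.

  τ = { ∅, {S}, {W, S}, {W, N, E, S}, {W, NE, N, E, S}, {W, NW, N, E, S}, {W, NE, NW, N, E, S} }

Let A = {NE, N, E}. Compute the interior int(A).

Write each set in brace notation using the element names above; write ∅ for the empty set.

∅

open subsets of A: ∅; so int(A) = ∅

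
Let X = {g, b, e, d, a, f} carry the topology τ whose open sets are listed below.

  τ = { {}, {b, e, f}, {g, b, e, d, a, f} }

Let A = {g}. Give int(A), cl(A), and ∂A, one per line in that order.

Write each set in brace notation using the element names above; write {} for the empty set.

int(A) = {}
cl(A)  = {g, d, a}
∂A     = {g, d, a}

opens ⊆ A: {}; union → int = {}
complement {b, e, d, a, f}; its interior {b, e, f}; cl(A) = X∖{b, e, f} = {g, d, a}
boundary = {g, d, a} ∖ {} = {g, d, a}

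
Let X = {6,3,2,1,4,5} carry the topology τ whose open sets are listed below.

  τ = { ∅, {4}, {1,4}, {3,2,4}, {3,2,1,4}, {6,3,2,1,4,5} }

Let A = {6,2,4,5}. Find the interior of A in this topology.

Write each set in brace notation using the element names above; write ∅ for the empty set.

opens ⊆ A: ∅, {4}; union → int = {4}

{4}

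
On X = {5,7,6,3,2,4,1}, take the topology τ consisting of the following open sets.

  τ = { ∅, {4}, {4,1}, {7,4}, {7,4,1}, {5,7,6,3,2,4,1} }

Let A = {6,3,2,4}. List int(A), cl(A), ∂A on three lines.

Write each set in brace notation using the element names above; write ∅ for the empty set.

int(A) = {4}
cl(A)  = {5,7,6,3,2,4,1}
∂A     = {5,7,6,3,2,1}

opens ⊆ A: ∅, {4}; union → int = {4}
complement {5,7,1}; its interior ∅; cl(A) = X∖∅ = {5,7,6,3,2,4,1}
boundary = {5,7,6,3,2,4,1} ∖ {4} = {5,7,6,3,2,1}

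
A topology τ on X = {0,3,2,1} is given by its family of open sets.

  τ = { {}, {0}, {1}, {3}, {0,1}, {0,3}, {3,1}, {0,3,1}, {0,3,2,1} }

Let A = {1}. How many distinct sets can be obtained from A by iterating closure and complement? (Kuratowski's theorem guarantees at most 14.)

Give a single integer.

4

complement {0,3,2}; its interior {0,3}; cl(A) = X∖{0,3} = {2,1}
With k = closure, c = complement:
  1. A     = {1}
  2. kA    = {2,1}
  3. cA    = {0,3,2}
  4. ckA   = {0,3}
k, c of each give nothing new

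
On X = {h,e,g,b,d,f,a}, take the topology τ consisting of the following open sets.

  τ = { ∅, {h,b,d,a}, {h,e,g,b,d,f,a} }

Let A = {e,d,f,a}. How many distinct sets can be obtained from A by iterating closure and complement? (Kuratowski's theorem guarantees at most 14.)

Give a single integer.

4

complement {h,g,b}; its interior ∅; cl(A) = X∖∅ = {h,e,g,b,d,f,a}
With k = closure, c = complement:
  1. A     = {e,d,f,a}
  2. kA    = {h,e,g,b,d,f,a}
  3. cA    = {h,g,b}
  4. ckA   = ∅
k, c of each give nothing new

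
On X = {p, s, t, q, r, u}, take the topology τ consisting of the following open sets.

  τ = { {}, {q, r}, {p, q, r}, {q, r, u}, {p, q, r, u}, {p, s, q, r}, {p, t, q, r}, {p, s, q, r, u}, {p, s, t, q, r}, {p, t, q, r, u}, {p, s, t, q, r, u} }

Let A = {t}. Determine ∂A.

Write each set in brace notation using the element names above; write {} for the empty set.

open subsets of A: {}; so int(A) = {}
closure: X∖int(X∖A) = X∖{p, s, q, r, u} = {t}
∂A = {t} minus {} = {t}

{t}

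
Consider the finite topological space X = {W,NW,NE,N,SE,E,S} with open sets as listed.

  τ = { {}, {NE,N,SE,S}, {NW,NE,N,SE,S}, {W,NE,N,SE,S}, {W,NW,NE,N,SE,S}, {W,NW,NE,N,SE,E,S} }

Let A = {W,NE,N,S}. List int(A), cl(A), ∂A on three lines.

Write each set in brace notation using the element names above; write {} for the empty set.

int(A) = {}
cl(A)  = {W,NW,NE,N,SE,E,S}
∂A     = {W,NW,NE,N,SE,E,S}

open subsets of A: {}; so int(A) = {}
closure: X∖int(X∖A) = X∖{} = {W,NW,NE,N,SE,E,S}
∂A = {W,NW,NE,N,SE,E,S} minus {} = {W,NW,NE,N,SE,E,S}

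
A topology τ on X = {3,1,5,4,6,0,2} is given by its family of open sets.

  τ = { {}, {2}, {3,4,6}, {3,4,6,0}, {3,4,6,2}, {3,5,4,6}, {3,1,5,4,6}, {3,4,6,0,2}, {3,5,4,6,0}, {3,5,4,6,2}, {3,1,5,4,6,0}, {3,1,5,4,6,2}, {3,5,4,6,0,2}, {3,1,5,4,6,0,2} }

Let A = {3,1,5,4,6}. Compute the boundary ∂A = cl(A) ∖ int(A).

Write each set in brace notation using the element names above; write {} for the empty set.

{0}

opens ⊆ A: {}, {3,4,6}, {3,5,4,6}, {3,1,5,4,6}; union → int = {3,1,5,4,6}
complement {0,2}; its interior {2}; cl(A) = X∖{2} = {3,1,5,4,6,0}
boundary = {3,1,5,4,6,0} ∖ {3,1,5,4,6} = {0}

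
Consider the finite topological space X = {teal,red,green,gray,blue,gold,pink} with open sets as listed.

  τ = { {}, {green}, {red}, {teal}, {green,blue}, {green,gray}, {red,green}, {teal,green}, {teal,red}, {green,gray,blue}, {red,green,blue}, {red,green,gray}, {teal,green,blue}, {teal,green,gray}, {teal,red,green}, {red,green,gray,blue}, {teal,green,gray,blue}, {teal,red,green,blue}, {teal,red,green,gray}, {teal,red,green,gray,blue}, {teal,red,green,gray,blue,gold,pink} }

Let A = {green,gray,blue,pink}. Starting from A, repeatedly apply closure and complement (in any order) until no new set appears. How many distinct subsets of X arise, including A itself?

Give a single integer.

6

complement {teal,red,gold}; its interior {teal,red}; cl(A) = X∖{teal,red} = {green,gray,blue,gold,pink}
With k = closure, c = complement:
  1. A     = {green,gray,blue,pink}
  2. kA    = {green,gray,blue,gold,pink}
  3. cA    = {teal,red,gold}
  4. ckA   = {teal,red}
  5. kcA   = {teal,red,gold,pink}
  6. ckcA  = {green,gray,blue}
k, c of each give nothing new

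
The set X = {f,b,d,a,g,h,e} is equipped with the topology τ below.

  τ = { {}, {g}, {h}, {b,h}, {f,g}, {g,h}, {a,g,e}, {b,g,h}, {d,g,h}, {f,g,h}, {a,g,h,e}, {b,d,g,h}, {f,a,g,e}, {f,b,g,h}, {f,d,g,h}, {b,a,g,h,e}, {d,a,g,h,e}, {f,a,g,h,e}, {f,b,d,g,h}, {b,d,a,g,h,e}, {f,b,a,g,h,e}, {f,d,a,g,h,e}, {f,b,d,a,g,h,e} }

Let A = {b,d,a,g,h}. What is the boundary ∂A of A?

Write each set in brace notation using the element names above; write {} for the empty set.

{f,a,e}

interior: largest open inside A is {b,d,g,h} (from {}, {h}, {g}, {g,h}, {b,h}, {d,g,h}, {b,g,h}, {b,d,g,h})
cl via duality: int({f,e}) = {}, so X∖{} = {f,b,d,a,g,h,e}
cl∖int = {f,a,e}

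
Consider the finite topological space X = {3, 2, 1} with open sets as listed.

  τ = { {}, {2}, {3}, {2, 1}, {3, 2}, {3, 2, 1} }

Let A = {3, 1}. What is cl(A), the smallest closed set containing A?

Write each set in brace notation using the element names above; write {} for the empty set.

cl via duality: int({2}) = {2}, so X∖{2} = {3, 1}

{3, 1}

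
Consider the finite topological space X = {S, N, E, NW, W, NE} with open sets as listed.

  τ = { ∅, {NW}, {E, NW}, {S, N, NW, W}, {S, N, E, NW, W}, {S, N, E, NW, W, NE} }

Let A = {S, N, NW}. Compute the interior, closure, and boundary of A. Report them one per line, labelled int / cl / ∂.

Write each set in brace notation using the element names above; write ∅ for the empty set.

interior: largest open inside A is {NW} (from ∅, {NW})
cl via duality: int({E, W, NE}) = ∅, so X∖∅ = {S, N, E, NW, W, NE}
cl∖int = {S, N, E, W, NE}

int(A) = {NW}
cl(A)  = {S, N, E, NW, W, NE}
∂A     = {S, N, E, W, NE}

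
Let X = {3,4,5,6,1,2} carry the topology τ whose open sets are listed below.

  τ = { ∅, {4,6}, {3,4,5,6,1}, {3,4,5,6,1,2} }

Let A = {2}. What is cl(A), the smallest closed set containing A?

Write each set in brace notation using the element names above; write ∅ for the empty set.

cl via duality: int({3,4,5,6,1}) = {3,4,5,6,1}, so X∖{3,4,5,6,1} = {2}

{2}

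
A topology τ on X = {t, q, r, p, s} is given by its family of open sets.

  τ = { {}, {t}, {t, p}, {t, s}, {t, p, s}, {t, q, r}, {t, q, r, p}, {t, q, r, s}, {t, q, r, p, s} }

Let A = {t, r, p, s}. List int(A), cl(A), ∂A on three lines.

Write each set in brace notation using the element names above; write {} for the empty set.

opens ⊆ A: {}, {t}, {t, p}, {t, s}, {t, p, s}; union → int = {t, p, s}
complement {q}; its interior {}; cl(A) = X∖{} = {t, q, r, p, s}
boundary = {t, q, r, p, s} ∖ {t, p, s} = {q, r}

int(A) = {t, p, s}
cl(A)  = {t, q, r, p, s}
∂A     = {q, r}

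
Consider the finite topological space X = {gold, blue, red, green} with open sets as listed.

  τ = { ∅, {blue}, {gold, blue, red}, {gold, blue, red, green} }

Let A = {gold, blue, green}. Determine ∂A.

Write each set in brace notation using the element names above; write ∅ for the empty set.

opens ⊆ A: ∅, {blue}; union → int = {blue}
complement {red}; its interior ∅; cl(A) = X∖∅ = {gold, blue, red, green}
boundary = {gold, blue, red, green} ∖ {blue} = {gold, red, green}

{gold, red, green}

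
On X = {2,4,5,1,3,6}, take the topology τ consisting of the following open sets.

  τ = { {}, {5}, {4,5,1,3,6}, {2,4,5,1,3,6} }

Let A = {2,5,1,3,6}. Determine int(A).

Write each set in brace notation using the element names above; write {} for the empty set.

opens ⊆ A: {}, {5}; union → int = {5}

{5}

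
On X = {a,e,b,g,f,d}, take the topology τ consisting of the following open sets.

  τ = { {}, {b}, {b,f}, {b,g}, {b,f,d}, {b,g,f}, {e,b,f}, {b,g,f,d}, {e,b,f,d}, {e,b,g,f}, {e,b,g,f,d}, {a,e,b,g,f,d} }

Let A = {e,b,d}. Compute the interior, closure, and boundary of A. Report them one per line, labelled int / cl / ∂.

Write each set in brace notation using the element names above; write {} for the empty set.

U open, U⊆A: {}, {b}. int(A) = ⋃ = {b}
X∖A={a,g,f}, int(X∖A)={}, hence cl(A)={a,e,b,g,f,d}
∂A: remove int from cl → {a,e,g,f,d}

int(A) = {b}
cl(A)  = {a,e,b,g,f,d}
∂A     = {a,e,g,f,d}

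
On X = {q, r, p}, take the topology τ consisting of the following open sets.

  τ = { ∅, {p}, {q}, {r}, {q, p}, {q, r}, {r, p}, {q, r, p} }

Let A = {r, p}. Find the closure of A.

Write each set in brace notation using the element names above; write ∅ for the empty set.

complement {q}; its interior {q}; cl(A) = X∖{q} = {r, p}

{r, p}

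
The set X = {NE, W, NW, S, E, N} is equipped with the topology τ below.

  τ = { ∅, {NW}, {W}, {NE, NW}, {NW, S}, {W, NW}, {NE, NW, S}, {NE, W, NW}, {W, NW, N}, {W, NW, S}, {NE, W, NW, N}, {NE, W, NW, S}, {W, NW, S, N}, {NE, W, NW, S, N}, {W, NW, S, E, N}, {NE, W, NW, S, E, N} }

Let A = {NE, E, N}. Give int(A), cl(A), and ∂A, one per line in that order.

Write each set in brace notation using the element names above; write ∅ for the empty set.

int(A) = ∅
cl(A)  = {NE, E, N}
∂A     = {NE, E, N}

open subsets of A: ∅; so int(A) = ∅
closure: X∖int(X∖A) = X∖{W, NW, S} = {NE, E, N}
∂A = {NE, E, N} minus ∅ = {NE, E, N}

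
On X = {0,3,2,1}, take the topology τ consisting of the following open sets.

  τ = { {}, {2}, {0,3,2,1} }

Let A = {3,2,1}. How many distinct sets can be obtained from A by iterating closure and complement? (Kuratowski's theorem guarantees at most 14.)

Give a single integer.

6

closure: X∖int(X∖A) = X∖{} = {0,3,2,1}
Let k=closure and c=complement:
  1. A     = {3,2,1}
  2. kA    = {0,3,2,1}
  3. cA    = {0}
  4. ckA   = {}
  5. kcA   = {0,3,1}
  6. ckcA  = {2}
— saturated at 6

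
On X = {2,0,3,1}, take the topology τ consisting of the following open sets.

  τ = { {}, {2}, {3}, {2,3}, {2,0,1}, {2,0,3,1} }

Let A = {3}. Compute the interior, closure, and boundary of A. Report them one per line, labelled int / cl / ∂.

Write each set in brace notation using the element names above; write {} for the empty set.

open subsets of A: {}, {3}; so int(A) = {3}
closure: X∖int(X∖A) = X∖{2,0,1} = {3}
∂A = {3} minus {3} = {}

int(A) = {3}
cl(A)  = {3}
∂A     = {}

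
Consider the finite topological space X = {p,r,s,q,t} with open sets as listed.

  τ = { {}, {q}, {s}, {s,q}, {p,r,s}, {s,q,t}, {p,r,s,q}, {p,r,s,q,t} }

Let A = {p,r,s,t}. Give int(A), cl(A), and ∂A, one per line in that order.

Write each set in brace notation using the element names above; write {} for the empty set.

opens ⊆ A: {}, {s}, {p,r,s}; union → int = {p,r,s}
complement {q}; its interior {q}; cl(A) = X∖{q} = {p,r,s,t}
boundary = {p,r,s,t} ∖ {p,r,s} = {t}

int(A) = {p,r,s}
cl(A)  = {p,r,s,t}
∂A     = {t}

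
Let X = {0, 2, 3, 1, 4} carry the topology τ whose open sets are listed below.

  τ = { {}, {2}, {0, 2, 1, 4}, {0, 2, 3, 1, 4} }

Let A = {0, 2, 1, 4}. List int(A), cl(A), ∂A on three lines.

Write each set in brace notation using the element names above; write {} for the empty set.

int(A) = {0, 2, 1, 4}
cl(A)  = {0, 2, 3, 1, 4}
∂A     = {3}

interior: largest open inside A is {0, 2, 1, 4} (from {}, {2}, {0, 2, 1, 4})
cl via duality: int({3}) = {}, so X∖{} = {0, 2, 3, 1, 4}
cl∖int = {3}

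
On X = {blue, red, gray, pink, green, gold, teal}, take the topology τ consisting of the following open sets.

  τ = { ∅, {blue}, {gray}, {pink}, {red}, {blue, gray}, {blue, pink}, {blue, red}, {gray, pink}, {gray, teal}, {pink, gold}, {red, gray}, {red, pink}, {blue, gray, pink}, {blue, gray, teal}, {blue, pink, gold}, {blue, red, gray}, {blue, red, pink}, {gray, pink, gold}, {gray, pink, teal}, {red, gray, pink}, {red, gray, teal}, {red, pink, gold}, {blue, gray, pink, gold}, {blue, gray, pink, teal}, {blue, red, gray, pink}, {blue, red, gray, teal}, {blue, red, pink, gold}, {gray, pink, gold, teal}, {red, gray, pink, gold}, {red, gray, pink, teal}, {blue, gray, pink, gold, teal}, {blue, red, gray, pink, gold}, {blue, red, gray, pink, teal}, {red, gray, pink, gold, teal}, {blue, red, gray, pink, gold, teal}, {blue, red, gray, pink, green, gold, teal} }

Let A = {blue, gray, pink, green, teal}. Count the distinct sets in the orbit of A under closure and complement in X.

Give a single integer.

8

cl via duality: int({red, gold}) = {red}, so X∖{red} = {blue, gray, pink, green, gold, teal}
Write k for closure, c for complement:
  1. A     = {blue, gray, pink, green, teal}
  2. kA    = {blue, gray, pink, green, gold, teal}
  3. cA    = {red, gold}
  4. ckA   = {red}
  5. kcA   = {red, green, gold}
  6. kckA  = {red, green}
  7. ckcA  = {blue, gray, pink, teal}
  8. ckckA = {blue, gray, pink, gold, teal}
applying k or c yields no new set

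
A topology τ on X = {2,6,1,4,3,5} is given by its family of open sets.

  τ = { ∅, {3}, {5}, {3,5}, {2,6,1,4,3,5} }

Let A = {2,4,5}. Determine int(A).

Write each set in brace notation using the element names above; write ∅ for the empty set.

{5}

opens ⊆ A: ∅, {5}; union → int = {5}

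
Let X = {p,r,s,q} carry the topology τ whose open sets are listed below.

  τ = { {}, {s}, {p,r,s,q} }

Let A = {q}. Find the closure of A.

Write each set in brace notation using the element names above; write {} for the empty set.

X∖A={p,r,s}, int(X∖A)={s}, hence cl(A)={p,r,q}

{p,r,q}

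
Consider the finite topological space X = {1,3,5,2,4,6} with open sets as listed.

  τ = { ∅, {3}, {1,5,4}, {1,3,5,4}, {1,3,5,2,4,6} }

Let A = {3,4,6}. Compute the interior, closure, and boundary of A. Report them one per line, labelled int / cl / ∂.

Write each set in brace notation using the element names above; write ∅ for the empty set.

opens ⊆ A: ∅, {3}; union → int = {3}
complement {1,5,2}; its interior ∅; cl(A) = X∖∅ = {1,3,5,2,4,6}
boundary = {1,3,5,2,4,6} ∖ {3} = {1,5,2,4,6}

int(A) = {3}
cl(A)  = {1,3,5,2,4,6}
∂A     = {1,5,2,4,6}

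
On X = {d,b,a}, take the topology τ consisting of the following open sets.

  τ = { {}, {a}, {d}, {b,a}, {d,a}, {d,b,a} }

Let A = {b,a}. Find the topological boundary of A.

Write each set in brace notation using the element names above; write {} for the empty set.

opens ⊆ A: {}, {a}, {b,a}; union → int = {b,a}
complement {d}; its interior {d}; cl(A) = X∖{d} = {b,a}
boundary = {b,a} ∖ {b,a} = {}

{}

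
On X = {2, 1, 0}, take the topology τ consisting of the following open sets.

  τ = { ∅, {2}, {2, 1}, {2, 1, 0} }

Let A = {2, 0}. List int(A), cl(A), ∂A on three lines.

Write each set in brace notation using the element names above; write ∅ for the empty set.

open subsets of A: ∅, {2}; so int(A) = {2}
closure: X∖int(X∖A) = X∖∅ = {2, 1, 0}
∂A = {2, 1, 0} minus {2} = {1, 0}

int(A) = {2}
cl(A)  = {2, 1, 0}
∂A     = {1, 0}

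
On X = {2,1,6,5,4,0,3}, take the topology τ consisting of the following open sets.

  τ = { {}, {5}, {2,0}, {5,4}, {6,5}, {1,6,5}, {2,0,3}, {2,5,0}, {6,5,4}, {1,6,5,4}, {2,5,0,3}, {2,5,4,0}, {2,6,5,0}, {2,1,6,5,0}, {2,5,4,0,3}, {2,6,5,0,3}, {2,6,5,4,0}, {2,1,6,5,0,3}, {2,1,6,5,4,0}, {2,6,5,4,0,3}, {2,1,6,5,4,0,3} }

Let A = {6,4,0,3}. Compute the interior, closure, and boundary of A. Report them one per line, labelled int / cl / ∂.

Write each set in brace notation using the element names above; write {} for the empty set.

int(A) = {}
cl(A)  = {2,1,6,4,0,3}
∂A     = {2,1,6,4,0,3}

interior: largest open inside A is {} (from {})
cl via duality: int({2,1,5}) = {5}, so X∖{5} = {2,1,6,4,0,3}
cl∖int = {2,1,6,4,0,3}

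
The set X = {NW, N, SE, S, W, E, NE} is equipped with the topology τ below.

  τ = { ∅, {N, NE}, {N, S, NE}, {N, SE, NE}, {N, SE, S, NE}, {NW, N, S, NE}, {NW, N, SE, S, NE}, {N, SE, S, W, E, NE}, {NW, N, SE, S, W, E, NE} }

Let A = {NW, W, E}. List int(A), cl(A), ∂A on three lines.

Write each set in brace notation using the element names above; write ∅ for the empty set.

interior: largest open inside A is ∅ (from ∅)
cl via duality: int({N, SE, S, NE}) = {N, SE, S, NE}, so X∖{N, SE, S, NE} = {NW, W, E}
cl∖int = {NW, W, E}

int(A) = ∅
cl(A)  = {NW, W, E}
∂A     = {NW, W, E}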